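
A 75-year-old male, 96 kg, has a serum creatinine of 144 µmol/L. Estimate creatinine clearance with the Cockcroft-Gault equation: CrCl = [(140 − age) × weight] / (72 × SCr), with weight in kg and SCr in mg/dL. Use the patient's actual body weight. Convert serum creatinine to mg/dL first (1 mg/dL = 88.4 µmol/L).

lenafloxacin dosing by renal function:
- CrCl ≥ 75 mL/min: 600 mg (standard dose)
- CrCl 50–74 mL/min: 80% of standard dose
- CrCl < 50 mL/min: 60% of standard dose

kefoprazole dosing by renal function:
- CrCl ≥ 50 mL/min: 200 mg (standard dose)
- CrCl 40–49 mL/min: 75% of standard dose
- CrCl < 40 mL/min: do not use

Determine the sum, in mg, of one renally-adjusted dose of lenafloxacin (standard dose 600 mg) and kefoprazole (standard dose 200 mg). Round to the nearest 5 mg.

680 mg

SCr = 144 / 88.4 = 1.629 mg/dL
CrCl = (140 − 75) × 96 / (72 × 1.629) = 6240.0 / 117.29 ≈ 53.2 mL/min
CrCl ≈ 53 mL/min.
lenafloxacin: 50–74 mL/min → 80% of 600 mg = 480 mg.
kefoprazole: ≥ 50 mL/min → 100% of 200 mg = 200 mg.
Total = 480 + 200 = 680 mg.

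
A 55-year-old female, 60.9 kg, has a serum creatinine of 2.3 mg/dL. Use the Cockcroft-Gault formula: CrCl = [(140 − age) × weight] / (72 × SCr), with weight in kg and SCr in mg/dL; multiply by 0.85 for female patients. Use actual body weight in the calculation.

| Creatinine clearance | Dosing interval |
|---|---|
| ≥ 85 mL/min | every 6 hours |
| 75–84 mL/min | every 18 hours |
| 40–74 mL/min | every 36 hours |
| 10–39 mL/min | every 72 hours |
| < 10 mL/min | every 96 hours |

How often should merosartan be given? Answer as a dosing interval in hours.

every 72 hours

CrCl = (140 − 55) × 60.9 / (72 × 2.3) × 0.85 = 5176.5 / 165.60 × 0.85 ≈ 26.6 mL/min
CrCl ≈ 27 mL/min → bracket 10–39 mL/min → every 72 hours.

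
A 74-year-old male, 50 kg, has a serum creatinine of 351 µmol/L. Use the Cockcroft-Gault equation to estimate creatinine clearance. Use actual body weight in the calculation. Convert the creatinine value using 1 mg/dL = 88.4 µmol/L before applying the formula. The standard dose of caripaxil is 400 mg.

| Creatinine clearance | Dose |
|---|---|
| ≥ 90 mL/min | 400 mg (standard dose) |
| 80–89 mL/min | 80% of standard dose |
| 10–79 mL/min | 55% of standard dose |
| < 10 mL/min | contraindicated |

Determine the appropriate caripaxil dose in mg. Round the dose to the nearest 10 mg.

220 mg

SCr = 351 / 88.4 = 3.971 mg/dL
CrCl = (140 − 74) × 50 / (72 × 3.971) = 3300.0 / 285.91 ≈ 11.5 mL/min
CrCl ≈ 12 mL/min → bracket 10–79 mL/min.
55% of 400 mg = 220 mg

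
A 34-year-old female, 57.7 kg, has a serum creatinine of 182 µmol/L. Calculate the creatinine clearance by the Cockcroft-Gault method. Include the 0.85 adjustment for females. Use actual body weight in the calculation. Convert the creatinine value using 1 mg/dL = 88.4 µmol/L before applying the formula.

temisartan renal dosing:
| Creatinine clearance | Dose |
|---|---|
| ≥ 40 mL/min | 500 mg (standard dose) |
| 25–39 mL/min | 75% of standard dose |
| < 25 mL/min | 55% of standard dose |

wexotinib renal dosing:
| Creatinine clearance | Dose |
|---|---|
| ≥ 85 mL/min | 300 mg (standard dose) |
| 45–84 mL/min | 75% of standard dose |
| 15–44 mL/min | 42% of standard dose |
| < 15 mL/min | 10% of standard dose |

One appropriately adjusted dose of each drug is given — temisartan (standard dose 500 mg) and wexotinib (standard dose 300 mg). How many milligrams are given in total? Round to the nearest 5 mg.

500 mg

SCr = 182 / 88.4 = 2.059 mg/dL
CrCl = (140 − 34) × 57.7 / (72 × 2.059) × 0.85 = 6116.2 / 148.25 × 0.85 ≈ 35.1 mL/min
CrCl ≈ 35 mL/min.
temisartan: 25–39 mL/min → 75% of 500 mg = 375 mg.
wexotinib: 15–44 mL/min → 42% of 300 mg = 126 mg.
Total = 375 + 126 = 501 mg.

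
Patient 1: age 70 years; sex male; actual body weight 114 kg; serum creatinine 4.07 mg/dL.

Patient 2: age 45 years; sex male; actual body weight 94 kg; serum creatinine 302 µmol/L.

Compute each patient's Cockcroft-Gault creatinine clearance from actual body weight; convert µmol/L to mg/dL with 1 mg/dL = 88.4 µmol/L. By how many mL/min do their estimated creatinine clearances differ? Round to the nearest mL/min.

9 mL/min

Patient 1: CrCl = (140 − 70) × 114 / (72 × 4.07) = 7980.0 / 293.04 ≈ 27.2 mL/min
Patient 2: SCr = 302 / 88.4 = 3.416 mg/dL
Patient 2: CrCl = (140 − 45) × 94 / (72 × 3.416) = 8930.0 / 245.95 ≈ 36.3 mL/min
|27.2 − 36.3| = 9.1 mL/min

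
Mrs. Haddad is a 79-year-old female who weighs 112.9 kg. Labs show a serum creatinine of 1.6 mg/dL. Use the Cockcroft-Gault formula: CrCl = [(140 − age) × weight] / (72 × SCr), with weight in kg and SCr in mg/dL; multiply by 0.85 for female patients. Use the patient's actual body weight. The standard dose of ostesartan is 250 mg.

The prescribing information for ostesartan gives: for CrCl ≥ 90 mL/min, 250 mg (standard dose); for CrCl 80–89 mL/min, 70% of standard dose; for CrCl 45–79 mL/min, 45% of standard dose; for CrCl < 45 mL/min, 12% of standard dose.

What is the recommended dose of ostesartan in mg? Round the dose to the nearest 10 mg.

CrCl = (140 − 79) × 112.9 / (72 × 1.6) × 0.85 = 6886.9 / 115.20 × 0.85 ≈ 50.8 mL/min
CrCl ≈ 51 mL/min → bracket 45–79 mL/min.
45% of 250 mg = 112.5 mg → 110 mg

110 mg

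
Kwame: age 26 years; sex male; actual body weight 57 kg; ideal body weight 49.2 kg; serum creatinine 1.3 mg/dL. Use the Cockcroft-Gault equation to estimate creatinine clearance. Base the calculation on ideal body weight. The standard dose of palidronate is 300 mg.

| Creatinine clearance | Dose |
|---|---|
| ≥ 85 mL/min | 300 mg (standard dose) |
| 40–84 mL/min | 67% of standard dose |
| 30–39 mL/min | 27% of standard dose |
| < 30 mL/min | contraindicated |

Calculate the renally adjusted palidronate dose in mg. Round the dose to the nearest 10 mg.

200 mg

CrCl = (140 − 26) × 49.2 / (72 × 1.3) = 5608.8 / 93.60 ≈ 59.9 mL/min
CrCl ≈ 60 mL/min → bracket 40–84 mL/min.
67% of 300 mg = 201 mg → 200 mg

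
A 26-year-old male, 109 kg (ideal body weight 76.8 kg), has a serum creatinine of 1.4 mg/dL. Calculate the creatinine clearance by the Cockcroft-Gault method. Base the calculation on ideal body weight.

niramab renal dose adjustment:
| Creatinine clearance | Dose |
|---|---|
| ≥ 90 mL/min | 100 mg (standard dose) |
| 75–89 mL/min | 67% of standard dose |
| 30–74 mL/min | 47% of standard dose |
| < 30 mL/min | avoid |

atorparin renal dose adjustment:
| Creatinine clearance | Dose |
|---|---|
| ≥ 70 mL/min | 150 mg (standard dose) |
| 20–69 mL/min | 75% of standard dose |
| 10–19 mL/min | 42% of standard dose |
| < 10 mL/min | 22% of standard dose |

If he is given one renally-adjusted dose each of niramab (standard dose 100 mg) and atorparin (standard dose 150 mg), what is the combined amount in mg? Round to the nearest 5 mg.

215 mg

CrCl = (140 − 26) × 76.8 / (72 × 1.4) = 8755.2 / 100.80 ≈ 86.9 mL/min
CrCl ≈ 87 mL/min.
niramab: 75–89 mL/min → 67% of 100 mg = 67 mg.
atorparin: ≥ 70 mL/min → 100% of 150 mg = 150 mg.
Total = 67 + 150 = 217 mg.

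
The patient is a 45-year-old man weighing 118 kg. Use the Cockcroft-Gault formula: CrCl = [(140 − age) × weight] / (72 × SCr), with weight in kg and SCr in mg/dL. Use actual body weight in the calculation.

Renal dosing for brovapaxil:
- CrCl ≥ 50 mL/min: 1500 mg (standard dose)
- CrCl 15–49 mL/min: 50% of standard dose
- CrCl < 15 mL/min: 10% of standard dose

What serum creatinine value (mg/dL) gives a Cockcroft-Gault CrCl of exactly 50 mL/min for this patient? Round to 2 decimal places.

Standard dose requires CrCl ≥ 50 mL/min.
Set (140 − 45) × 118 / (72 × SCr) = 50
SCr = (140 − 45) × 118 / (72 × 50) = 3.114 mg/dL

3.11 mg/dL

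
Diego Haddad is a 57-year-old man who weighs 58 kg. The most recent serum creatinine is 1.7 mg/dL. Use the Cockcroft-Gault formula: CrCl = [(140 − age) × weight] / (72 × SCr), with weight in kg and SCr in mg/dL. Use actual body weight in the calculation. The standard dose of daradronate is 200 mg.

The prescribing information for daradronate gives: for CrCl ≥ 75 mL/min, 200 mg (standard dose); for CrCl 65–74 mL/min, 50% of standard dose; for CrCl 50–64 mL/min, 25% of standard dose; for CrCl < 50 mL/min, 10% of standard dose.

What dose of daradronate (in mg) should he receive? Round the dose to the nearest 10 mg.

CrCl = (140 − 57) × 58 / (72 × 1.7) = 4814.0 / 122.40 ≈ 39.3 mL/min
CrCl ≈ 39 mL/min → bracket < 50 mL/min.
10% of 200 mg = 20 mg

20 mg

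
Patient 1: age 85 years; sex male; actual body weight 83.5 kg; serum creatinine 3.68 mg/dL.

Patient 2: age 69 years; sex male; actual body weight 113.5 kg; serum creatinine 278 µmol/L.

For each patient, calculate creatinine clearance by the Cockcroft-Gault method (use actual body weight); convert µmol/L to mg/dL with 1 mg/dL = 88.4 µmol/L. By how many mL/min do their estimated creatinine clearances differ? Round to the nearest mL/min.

Patient 1: CrCl = (140 − 85) × 83.5 / (72 × 3.68) = 4592.5 / 264.96 ≈ 17.3 mL/min
Patient 2: SCr = 278 / 88.4 = 3.145 mg/dL
Patient 2: CrCl = (140 − 69) × 113.5 / (72 × 3.145) = 8058.5 / 226.44 ≈ 35.6 mL/min
|17.3 − 35.6| = 18.3 mL/min

18 mL/min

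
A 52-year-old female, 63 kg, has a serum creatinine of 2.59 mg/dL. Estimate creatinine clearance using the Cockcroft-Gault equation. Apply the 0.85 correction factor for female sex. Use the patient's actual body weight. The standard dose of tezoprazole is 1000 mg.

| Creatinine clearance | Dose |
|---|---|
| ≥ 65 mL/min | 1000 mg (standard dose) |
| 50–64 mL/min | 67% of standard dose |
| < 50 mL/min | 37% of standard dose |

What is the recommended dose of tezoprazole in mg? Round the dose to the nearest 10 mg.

CrCl = (140 − 52) × 63 / (72 × 2.59) × 0.85 = 5544.0 / 186.48 × 0.85 ≈ 25.3 mL/min
CrCl ≈ 25 mL/min → bracket < 50 mL/min.
37% of 1000 mg = 370 mg

370 mg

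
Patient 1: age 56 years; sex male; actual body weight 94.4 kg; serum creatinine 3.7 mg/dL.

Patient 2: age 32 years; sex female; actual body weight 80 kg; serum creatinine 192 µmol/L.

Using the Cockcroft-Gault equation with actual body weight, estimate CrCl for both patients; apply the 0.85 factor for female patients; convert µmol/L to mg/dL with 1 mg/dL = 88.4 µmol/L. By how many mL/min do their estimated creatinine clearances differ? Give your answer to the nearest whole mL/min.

Patient 1: CrCl = (140 − 56) × 94.4 / (72 × 3.7) = 7929.6 / 266.40 ≈ 29.8 mL/min
Patient 2: SCr = 192 / 88.4 = 2.172 mg/dL
Patient 2: CrCl = (140 − 32) × 80 / (72 × 2.172) × 0.85 = 8640.0 / 156.38 × 0.85 ≈ 47.0 mL/min
|29.8 − 47.0| = 17.2 mL/min

17 mL/min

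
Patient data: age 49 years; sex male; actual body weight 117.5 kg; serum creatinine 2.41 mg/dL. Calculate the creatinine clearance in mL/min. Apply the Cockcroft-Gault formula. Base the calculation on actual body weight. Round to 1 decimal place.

61.6 mL/min

CrCl = (140 − 49) × 117.5 / (72 × 2.41) = 10692.5 / 173.52 ≈ 61.6 mL/min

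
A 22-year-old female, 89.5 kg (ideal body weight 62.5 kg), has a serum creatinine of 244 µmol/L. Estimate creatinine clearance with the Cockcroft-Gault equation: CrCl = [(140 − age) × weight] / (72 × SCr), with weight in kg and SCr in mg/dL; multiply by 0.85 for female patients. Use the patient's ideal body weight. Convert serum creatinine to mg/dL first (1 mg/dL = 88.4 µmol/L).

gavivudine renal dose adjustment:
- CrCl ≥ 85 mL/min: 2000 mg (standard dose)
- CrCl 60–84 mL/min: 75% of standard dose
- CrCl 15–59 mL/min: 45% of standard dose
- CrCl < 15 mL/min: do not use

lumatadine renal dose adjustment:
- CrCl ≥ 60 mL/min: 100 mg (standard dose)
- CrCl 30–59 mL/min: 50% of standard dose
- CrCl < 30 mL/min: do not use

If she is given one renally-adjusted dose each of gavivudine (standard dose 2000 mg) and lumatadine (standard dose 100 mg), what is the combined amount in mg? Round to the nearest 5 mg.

950 mg

SCr = 244 / 88.4 = 2.76 mg/dL
CrCl = (140 − 22) × 62.5 / (72 × 2.76) × 0.85 = 7375.0 / 198.72 × 0.85 ≈ 31.5 mL/min
CrCl ≈ 32 mL/min.
gavivudine: 15–59 mL/min → 45% of 2000 mg = 900 mg.
lumatadine: 30–59 mL/min → 50% of 100 mg = 50 mg.
Total = 900 + 50 = 950 mg.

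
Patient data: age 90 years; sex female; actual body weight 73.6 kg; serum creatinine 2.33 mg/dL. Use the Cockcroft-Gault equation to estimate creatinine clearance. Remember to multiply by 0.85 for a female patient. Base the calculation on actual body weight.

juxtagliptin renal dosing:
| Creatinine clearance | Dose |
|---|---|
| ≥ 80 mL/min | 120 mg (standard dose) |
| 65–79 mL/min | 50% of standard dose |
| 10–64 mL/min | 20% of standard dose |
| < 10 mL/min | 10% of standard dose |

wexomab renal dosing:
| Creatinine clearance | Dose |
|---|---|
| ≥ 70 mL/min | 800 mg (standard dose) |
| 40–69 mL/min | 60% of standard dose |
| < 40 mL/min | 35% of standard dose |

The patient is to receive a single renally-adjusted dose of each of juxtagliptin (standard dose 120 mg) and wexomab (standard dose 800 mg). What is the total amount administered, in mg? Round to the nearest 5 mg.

CrCl = (140 − 90) × 73.6 / (72 × 2.33) × 0.85 = 3680.0 / 167.76 × 0.85 ≈ 18.6 mL/min
CrCl ≈ 19 mL/min.
juxtagliptin: 10–64 mL/min → 20% of 120 mg = 24 mg.
wexomab: < 40 mL/min → 35% of 800 mg = 280 mg.
Total = 24 + 280 = 304 mg.

305 mg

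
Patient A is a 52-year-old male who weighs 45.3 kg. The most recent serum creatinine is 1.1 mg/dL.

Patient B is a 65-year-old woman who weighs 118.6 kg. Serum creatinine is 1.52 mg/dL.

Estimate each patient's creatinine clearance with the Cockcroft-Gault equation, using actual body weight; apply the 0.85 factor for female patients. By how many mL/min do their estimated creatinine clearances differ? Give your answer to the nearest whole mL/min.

Patient A: CrCl = (140 − 52) × 45.3 / (72 × 1.1) = 3986.4 / 79.20 ≈ 50.3 mL/min
Patient B: CrCl = (140 − 65) × 118.6 / (72 × 1.52) × 0.85 = 8895.0 / 109.44 × 0.85 ≈ 69.1 mL/min
|50.3 − 69.1| = 18.8 mL/min

19 mL/min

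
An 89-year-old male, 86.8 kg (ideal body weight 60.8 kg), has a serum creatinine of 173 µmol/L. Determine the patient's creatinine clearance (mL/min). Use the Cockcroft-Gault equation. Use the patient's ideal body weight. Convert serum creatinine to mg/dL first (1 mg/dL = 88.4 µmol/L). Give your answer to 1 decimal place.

22.0 mL/min

SCr = 173 / 88.4 = 1.957 mg/dL
CrCl = (140 − 89) × 60.8 / (72 × 1.957) = 3100.8 / 140.90 ≈ 22.0 mL/min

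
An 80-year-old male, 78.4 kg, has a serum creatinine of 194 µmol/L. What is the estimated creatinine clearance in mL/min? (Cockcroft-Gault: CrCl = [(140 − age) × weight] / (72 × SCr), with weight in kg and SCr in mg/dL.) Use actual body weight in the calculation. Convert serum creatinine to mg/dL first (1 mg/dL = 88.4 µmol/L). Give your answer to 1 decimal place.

SCr = 194 / 88.4 = 2.195 mg/dL
CrCl = (140 − 80) × 78.4 / (72 × 2.195) = 4704.0 / 158.04 ≈ 29.8 mL/min

29.8 mL/min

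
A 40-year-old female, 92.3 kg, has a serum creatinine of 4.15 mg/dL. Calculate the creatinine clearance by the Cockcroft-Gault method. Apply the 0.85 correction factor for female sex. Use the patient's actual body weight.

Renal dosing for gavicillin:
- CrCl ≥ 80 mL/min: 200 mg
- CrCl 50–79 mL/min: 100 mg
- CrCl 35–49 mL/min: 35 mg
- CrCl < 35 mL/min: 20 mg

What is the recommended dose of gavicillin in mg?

CrCl = (140 − 40) × 92.3 / (72 × 4.15) × 0.85 = 9230.0 / 298.80 × 0.85 ≈ 26.3 mL/min
CrCl ≈ 26 mL/min → bracket < 35 mL/min.
Dose for this bracket: 20 mg.

20 mg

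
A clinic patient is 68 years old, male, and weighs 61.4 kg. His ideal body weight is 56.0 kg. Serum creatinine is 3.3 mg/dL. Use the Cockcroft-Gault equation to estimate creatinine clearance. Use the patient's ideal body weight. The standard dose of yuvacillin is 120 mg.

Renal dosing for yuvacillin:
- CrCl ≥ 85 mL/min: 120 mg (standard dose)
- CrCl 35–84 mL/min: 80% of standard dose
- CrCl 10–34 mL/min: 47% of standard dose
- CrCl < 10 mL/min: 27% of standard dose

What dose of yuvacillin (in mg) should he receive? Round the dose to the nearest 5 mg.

CrCl = (140 − 68) × 56 / (72 × 3.3) = 4032.0 / 237.60 ≈ 17.0 mL/min
CrCl ≈ 17 mL/min → bracket 10–34 mL/min.
47% of 120 mg = 56.4 mg → 55 mg

55 mg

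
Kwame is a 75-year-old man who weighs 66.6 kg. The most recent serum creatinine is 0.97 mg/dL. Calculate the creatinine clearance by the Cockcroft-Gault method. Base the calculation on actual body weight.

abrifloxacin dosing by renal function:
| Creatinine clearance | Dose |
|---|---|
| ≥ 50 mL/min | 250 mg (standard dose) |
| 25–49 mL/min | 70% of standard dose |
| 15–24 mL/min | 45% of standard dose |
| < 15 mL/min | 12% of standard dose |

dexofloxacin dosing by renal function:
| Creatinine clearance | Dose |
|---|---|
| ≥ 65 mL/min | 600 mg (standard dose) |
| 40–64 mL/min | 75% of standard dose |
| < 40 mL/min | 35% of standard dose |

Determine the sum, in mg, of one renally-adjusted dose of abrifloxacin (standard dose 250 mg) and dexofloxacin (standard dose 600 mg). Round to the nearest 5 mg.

CrCl = (140 − 75) × 66.6 / (72 × 0.97) = 4329.0 / 69.84 ≈ 62.0 mL/min
CrCl ≈ 62 mL/min.
abrifloxacin: ≥ 50 mL/min → 100% of 250 mg = 250 mg.
dexofloxacin: 40–64 mL/min → 75% of 600 mg = 450 mg.
Total = 250 + 450 = 700 mg.

700 mg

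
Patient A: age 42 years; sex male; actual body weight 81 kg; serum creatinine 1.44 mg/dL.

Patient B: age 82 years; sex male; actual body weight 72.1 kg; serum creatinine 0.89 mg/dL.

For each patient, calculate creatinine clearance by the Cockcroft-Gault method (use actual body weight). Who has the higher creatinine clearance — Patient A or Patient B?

Patient A: CrCl = (140 − 42) × 81 / (72 × 1.44) = 7938.0 / 103.68 ≈ 76.6 mL/min
Patient B: CrCl = (140 − 82) × 72.1 / (72 × 0.89) = 4181.8 / 64.08 ≈ 65.3 mL/min
76.6 vs 65.3 mL/min → Patient A is higher.

Patient A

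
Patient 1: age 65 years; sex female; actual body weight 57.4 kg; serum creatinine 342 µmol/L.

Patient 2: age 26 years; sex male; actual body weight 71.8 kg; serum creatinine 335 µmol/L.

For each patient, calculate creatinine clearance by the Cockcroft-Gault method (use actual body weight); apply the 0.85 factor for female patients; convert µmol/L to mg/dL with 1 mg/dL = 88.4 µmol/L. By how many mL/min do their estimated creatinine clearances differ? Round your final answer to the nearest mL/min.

Patient 1: SCr = 342 / 88.4 = 3.869 mg/dL
Patient 1: CrCl = (140 − 65) × 57.4 / (72 × 3.869) × 0.85 = 4305.0 / 278.57 × 0.85 ≈ 13.1 mL/min
Patient 2: SCr = 335 / 88.4 = 3.79 mg/dL
Patient 2: CrCl = (140 − 26) × 71.8 / (72 × 3.79) = 8185.2 / 272.88 ≈ 30.0 mL/min
|13.1 − 30.0| = 16.9 mL/min

17 mL/min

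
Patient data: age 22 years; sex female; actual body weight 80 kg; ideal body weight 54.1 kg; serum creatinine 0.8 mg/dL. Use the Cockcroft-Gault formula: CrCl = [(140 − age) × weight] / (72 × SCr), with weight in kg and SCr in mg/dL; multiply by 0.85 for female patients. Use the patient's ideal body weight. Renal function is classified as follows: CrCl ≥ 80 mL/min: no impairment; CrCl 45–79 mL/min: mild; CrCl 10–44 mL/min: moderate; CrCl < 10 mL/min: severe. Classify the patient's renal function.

no impairment

CrCl = (140 − 22) × 54.1 / (72 × 0.8) × 0.85 = 6383.8 / 57.60 × 0.85 ≈ 94.2 mL/min
94 mL/min falls in the 'no impairment' range.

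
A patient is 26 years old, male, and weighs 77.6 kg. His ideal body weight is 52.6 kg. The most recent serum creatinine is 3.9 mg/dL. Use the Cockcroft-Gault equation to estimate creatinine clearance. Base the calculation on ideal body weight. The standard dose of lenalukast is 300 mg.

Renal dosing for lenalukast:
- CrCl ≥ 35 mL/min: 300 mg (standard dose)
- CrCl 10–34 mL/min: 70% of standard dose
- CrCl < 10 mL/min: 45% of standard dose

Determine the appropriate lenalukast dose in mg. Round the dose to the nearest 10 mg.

CrCl = (140 − 26) × 52.6 / (72 × 3.9) = 5996.4 / 280.80 ≈ 21.4 mL/min
CrCl ≈ 21 mL/min → bracket 10–34 mL/min.
70% of 300 mg = 210 mg

210 mg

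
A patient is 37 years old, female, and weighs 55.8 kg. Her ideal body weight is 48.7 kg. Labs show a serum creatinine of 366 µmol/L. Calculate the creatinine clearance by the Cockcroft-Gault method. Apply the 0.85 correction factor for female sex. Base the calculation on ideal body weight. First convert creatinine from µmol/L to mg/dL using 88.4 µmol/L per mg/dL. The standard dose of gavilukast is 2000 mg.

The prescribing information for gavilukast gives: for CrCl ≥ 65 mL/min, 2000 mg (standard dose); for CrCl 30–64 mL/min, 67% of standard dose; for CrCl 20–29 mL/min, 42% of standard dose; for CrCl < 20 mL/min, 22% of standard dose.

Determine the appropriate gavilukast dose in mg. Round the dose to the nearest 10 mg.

SCr = 366 / 88.4 = 4.14 mg/dL
CrCl = (140 − 37) × 48.7 / (72 × 4.14) × 0.85 = 5016.1 / 298.08 × 0.85 ≈ 14.3 mL/min
CrCl ≈ 14 mL/min → bracket < 20 mL/min.
22% of 2000 mg = 440 mg

440 mg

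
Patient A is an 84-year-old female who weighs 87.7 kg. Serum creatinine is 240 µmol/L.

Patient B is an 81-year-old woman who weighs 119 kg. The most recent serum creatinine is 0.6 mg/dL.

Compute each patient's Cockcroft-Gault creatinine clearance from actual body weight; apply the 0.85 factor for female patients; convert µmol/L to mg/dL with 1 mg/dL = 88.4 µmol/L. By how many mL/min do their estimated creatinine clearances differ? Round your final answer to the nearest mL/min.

117 mL/min

Patient A: SCr = 240 / 88.4 = 2.715 mg/dL
Patient A: CrCl = (140 − 84) × 87.7 / (72 × 2.715) × 0.85 = 4911.2 / 195.48 × 0.85 ≈ 21.4 mL/min
Patient B: CrCl = (140 − 81) × 119 / (72 × 0.6) × 0.85 = 7021.0 / 43.20 × 0.85 ≈ 138.1 mL/min
|21.4 − 138.1| = 116.7 mL/min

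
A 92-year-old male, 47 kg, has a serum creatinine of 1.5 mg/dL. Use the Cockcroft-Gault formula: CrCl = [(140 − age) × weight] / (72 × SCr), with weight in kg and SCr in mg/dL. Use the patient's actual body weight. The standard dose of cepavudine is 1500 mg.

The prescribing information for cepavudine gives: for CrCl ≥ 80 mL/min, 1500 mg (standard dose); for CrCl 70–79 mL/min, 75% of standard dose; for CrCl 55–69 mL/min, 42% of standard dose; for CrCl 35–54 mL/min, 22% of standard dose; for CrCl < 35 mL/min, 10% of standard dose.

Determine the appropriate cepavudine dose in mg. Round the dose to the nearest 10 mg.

150 mg

CrCl = (140 − 92) × 47 / (72 × 1.5) = 2256.0 / 108.00 ≈ 20.9 mL/min
CrCl ≈ 21 mL/min → bracket < 35 mL/min.
10% of 1500 mg = 150 mg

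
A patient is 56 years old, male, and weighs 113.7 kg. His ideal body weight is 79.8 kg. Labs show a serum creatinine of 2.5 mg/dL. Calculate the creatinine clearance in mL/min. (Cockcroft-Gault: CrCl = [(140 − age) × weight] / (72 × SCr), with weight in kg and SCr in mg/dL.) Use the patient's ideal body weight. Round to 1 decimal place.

CrCl = (140 − 56) × 79.8 / (72 × 2.5) = 6703.2 / 180.00 ≈ 37.2 mL/min

37.2 mL/min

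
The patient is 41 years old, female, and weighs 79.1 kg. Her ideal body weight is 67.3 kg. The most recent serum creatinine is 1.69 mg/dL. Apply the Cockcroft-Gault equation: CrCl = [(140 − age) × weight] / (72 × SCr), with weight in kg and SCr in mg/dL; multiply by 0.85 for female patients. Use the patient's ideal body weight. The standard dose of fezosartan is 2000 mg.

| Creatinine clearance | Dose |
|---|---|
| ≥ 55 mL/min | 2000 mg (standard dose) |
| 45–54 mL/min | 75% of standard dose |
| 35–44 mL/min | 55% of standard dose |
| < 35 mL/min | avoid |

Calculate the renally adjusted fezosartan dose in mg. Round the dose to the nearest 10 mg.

CrCl = (140 − 41) × 67.3 / (72 × 1.69) × 0.85 = 6662.7 / 121.68 × 0.85 ≈ 46.5 mL/min
CrCl ≈ 47 mL/min → bracket 45–54 mL/min.
75% of 2000 mg = 1500 mg

1500 mg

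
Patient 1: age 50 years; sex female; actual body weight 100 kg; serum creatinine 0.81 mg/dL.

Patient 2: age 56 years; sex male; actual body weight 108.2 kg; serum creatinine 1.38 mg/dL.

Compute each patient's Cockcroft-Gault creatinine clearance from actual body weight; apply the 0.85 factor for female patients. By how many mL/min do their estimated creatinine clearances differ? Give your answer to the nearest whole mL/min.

Patient 1: CrCl = (140 − 50) × 100 / (72 × 0.81) × 0.85 = 9000.0 / 58.32 × 0.85 ≈ 131.2 mL/min
Patient 2: CrCl = (140 − 56) × 108.2 / (72 × 1.38) = 9088.8 / 99.36 ≈ 91.5 mL/min
|131.2 − 91.5| = 39.7 mL/min

40 mL/min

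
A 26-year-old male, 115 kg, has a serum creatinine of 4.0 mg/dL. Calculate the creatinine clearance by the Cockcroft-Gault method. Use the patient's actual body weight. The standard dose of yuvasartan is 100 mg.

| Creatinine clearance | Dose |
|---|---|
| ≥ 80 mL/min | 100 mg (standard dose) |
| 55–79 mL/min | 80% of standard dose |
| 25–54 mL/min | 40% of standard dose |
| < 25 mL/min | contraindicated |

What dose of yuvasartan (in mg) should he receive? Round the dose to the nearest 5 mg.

40 mg

CrCl = (140 − 26) × 115 / (72 × 4) = 13110.0 / 288.00 ≈ 45.5 mL/min
CrCl ≈ 46 mL/min → bracket 25–54 mL/min.
40% of 100 mg = 40 mg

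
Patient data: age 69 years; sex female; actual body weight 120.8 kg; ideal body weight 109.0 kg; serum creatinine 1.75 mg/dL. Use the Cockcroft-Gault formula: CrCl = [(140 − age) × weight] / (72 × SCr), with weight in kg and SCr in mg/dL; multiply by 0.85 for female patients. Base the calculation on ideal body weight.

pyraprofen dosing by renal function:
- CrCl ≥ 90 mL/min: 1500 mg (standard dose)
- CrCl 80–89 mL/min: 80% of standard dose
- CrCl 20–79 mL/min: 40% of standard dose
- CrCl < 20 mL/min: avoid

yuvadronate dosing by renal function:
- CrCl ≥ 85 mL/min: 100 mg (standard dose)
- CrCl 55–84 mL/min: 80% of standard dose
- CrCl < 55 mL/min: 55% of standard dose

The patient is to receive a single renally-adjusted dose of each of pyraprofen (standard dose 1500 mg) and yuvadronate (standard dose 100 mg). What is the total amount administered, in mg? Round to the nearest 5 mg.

655 mg

CrCl = (140 − 69) × 109 / (72 × 1.75) × 0.85 = 7739.0 / 126.00 × 0.85 ≈ 52.2 mL/min
CrCl ≈ 52 mL/min.
pyraprofen: 20–79 mL/min → 40% of 1500 mg = 600 mg.
yuvadronate: < 55 mL/min → 55% of 100 mg = 55 mg.
Total = 600 + 55 = 655 mg.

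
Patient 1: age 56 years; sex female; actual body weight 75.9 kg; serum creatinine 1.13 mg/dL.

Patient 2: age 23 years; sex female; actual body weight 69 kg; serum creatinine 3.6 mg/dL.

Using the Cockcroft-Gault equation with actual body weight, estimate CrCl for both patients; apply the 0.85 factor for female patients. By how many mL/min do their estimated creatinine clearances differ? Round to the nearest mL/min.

Patient 1: CrCl = (140 − 56) × 75.9 / (72 × 1.13) × 0.85 = 6375.6 / 81.36 × 0.85 ≈ 66.6 mL/min
Patient 2: CrCl = (140 − 23) × 69 / (72 × 3.6) × 0.85 = 8073.0 / 259.20 × 0.85 ≈ 26.5 mL/min
|66.6 − 26.5| = 40.1 mL/min

40 mL/min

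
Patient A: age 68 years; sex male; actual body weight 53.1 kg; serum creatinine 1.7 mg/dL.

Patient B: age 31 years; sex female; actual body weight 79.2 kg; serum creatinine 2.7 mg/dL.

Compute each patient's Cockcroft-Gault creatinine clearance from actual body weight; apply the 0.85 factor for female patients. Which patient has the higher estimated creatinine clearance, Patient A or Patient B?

Patient B

Patient A: CrCl = (140 − 68) × 53.1 / (72 × 1.7) = 3823.2 / 122.40 ≈ 31.2 mL/min
Patient B: CrCl = (140 − 31) × 79.2 / (72 × 2.7) × 0.85 = 8632.8 / 194.40 × 0.85 ≈ 37.7 mL/min
31.2 vs 37.7 mL/min → Patient B is higher.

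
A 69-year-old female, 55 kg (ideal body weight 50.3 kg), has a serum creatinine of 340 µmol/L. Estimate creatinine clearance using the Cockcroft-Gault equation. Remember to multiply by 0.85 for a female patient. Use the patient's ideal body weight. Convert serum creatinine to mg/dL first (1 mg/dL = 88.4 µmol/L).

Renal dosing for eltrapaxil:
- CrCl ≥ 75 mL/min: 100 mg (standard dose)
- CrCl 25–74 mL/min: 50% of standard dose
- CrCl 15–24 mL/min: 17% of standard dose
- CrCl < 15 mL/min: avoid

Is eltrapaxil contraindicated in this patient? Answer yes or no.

SCr = 340 / 88.4 = 3.846 mg/dL
CrCl = (140 − 69) × 50.3 / (72 × 3.846) × 0.85 = 3571.3 / 276.91 × 0.85 ≈ 11.0 mL/min
CrCl ≈ 11 mL/min, which is < 15 mL/min.

yes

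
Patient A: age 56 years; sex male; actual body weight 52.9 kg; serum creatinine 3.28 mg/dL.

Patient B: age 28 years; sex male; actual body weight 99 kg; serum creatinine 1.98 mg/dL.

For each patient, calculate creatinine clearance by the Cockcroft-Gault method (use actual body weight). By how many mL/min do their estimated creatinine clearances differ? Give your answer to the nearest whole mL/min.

Patient A: CrCl = (140 − 56) × 52.9 / (72 × 3.28) = 4443.6 / 236.16 ≈ 18.8 mL/min
Patient B: CrCl = (140 − 28) × 99 / (72 × 1.98) = 11088.0 / 142.56 ≈ 77.8 mL/min
|18.8 − 77.8| = 59.0 mL/min

59 mL/min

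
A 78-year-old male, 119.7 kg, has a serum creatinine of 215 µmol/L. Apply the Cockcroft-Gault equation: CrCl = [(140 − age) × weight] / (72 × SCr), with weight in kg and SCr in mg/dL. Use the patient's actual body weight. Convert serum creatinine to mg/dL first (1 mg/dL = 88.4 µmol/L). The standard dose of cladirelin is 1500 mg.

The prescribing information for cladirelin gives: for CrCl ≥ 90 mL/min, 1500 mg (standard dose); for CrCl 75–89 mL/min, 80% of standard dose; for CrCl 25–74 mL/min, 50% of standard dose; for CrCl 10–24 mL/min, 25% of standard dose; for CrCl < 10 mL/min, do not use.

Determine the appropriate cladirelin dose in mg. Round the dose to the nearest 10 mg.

750 mg

SCr = 215 / 88.4 = 2.432 mg/dL
CrCl = (140 − 78) × 119.7 / (72 × 2.432) = 7421.4 / 175.10 ≈ 42.4 mL/min
CrCl ≈ 42 mL/min → bracket 25–74 mL/min.
50% of 1500 mg = 750 mg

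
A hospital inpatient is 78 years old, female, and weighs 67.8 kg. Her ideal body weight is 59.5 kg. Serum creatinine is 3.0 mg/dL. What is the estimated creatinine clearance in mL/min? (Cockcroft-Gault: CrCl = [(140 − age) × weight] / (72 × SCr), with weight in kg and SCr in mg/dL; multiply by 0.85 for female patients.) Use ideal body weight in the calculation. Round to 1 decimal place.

14.5 mL/min

CrCl = (140 − 78) × 59.5 / (72 × 3) × 0.85 = 3689.0 / 216.00 × 0.85 ≈ 14.5 mL/min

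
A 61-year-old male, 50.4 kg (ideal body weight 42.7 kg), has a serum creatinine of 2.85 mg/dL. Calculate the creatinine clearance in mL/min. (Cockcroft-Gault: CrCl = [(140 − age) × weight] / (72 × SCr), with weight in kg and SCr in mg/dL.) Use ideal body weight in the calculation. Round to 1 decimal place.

16.4 mL/min

CrCl = (140 − 61) × 42.7 / (72 × 2.85) = 3373.3 / 205.20 ≈ 16.4 mL/min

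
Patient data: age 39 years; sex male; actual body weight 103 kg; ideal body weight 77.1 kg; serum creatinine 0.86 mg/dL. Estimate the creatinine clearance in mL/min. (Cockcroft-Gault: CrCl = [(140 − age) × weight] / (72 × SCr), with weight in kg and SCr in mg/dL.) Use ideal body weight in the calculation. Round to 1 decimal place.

CrCl = (140 − 39) × 77.1 / (72 × 0.86) = 7787.1 / 61.92 ≈ 125.8 mL/min

125.8 mL/min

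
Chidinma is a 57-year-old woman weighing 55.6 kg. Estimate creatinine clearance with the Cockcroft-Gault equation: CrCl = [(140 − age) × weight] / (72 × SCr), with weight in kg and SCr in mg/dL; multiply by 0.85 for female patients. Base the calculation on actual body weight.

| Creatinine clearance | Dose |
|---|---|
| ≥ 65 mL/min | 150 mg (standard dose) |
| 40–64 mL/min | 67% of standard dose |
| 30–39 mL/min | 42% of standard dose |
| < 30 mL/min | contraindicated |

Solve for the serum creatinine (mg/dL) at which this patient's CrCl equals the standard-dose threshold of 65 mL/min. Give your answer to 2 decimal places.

Standard dose requires CrCl ≥ 65 mL/min.
Set (140 − 57) × 55.6 × 0.85 / (72 × SCr) = 65
SCr = (140 − 57) × 55.6 × 0.85 / (72 × 65) = 0.838 mg/dL

0.84 mg/dL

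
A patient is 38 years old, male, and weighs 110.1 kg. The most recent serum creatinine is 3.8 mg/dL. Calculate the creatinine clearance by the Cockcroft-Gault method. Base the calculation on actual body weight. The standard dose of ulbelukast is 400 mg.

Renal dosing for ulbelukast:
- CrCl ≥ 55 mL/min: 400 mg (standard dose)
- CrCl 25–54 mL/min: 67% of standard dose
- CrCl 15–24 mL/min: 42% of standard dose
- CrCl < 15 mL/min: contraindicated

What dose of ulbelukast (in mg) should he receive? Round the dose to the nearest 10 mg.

CrCl = (140 − 38) × 110.1 / (72 × 3.8) = 11230.2 / 273.60 ≈ 41.0 mL/min
CrCl ≈ 41 mL/min → bracket 25–54 mL/min.
67% of 400 mg = 268 mg → 270 mg

270 mg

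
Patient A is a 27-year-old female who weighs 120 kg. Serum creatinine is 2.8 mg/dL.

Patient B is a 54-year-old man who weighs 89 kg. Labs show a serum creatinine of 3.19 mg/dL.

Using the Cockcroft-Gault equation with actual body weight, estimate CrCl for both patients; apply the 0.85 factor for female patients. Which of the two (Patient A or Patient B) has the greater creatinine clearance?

Patient A

Patient A: CrCl = (140 − 27) × 120 / (72 × 2.8) × 0.85 = 13560.0 / 201.60 × 0.85 ≈ 57.2 mL/min
Patient B: CrCl = (140 − 54) × 89 / (72 × 3.19) = 7654.0 / 229.68 ≈ 33.3 mL/min
57.2 vs 33.3 mL/min → Patient A is higher.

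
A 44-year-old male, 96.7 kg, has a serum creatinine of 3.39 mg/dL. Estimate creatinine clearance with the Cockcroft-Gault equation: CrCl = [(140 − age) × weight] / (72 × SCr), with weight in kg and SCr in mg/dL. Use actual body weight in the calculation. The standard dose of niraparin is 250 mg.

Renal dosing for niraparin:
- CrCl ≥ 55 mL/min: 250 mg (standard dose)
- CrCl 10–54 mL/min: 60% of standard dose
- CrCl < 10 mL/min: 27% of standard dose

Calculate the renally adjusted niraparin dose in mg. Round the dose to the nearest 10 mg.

CrCl = (140 − 44) × 96.7 / (72 × 3.39) = 9283.2 / 244.08 ≈ 38.0 mL/min
CrCl ≈ 38 mL/min → bracket 10–54 mL/min.
60% of 250 mg = 150 mg

150 mg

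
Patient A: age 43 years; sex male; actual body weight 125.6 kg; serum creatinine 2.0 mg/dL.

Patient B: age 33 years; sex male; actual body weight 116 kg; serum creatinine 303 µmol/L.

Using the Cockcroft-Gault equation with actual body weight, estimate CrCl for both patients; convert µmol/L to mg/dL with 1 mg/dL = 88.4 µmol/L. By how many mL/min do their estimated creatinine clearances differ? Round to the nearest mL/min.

34 mL/min

Patient A: CrCl = (140 − 43) × 125.6 / (72 × 2) = 12183.2 / 144.00 ≈ 84.6 mL/min
Patient B: SCr = 303 / 88.4 = 3.428 mg/dL
Patient B: CrCl = (140 − 33) × 116 / (72 × 3.428) = 12412.0 / 246.82 ≈ 50.3 mL/min
|84.6 − 50.3| = 34.3 mL/min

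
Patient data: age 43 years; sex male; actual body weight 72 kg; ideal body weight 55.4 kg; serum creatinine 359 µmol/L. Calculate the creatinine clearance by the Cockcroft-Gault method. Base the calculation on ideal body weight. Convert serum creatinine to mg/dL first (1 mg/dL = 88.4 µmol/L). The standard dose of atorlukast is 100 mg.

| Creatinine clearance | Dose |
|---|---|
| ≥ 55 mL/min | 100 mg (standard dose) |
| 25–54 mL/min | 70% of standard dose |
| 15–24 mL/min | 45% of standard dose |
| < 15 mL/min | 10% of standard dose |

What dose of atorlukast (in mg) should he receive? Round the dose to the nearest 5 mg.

SCr = 359 / 88.4 = 4.061 mg/dL
CrCl = (140 − 43) × 55.4 / (72 × 4.061) = 5373.8 / 292.39 ≈ 18.4 mL/min
CrCl ≈ 18 mL/min → bracket 15–24 mL/min.
45% of 100 mg = 45 mg

45 mg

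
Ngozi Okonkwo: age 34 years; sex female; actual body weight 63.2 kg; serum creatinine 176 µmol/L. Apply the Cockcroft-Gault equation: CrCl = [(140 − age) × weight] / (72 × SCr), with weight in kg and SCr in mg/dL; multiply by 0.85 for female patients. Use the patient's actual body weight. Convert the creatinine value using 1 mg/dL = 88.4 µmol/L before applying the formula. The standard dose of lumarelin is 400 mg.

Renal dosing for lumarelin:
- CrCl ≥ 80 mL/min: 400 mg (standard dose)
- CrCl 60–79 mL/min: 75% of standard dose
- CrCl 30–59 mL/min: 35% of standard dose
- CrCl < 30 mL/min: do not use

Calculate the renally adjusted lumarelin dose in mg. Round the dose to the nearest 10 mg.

SCr = 176 / 88.4 = 1.991 mg/dL
CrCl = (140 − 34) × 63.2 / (72 × 1.991) × 0.85 = 6699.2 / 143.35 × 0.85 ≈ 39.7 mL/min
CrCl ≈ 40 mL/min → bracket 30–59 mL/min.
35% of 400 mg = 140 mg

140 mg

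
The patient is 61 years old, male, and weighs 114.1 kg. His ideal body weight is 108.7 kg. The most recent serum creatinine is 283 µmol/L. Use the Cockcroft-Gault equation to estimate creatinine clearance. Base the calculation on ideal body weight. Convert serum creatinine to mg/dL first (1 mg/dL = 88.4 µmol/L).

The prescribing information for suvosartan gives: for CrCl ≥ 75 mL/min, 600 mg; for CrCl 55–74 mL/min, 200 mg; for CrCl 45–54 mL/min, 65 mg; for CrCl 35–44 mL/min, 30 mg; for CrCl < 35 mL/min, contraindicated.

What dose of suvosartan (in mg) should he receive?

SCr = 283 / 88.4 = 3.201 mg/dL
CrCl = (140 − 61) × 108.7 / (72 × 3.201) = 8587.3 / 230.47 ≈ 37.3 mL/min
CrCl ≈ 37 mL/min → bracket 35–44 mL/min.
Dose for this bracket: 30 mg.

30 mg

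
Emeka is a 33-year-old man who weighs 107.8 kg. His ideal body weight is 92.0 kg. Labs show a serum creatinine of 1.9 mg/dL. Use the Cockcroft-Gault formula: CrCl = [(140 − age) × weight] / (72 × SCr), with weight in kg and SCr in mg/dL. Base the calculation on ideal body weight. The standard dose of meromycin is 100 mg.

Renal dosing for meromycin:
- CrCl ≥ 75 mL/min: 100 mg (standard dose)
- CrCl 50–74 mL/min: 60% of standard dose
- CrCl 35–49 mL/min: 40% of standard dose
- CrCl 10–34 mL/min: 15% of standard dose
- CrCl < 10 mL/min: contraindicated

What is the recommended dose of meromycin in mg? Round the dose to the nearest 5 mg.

60 mg

CrCl = (140 − 33) × 92 / (72 × 1.9) = 9844.0 / 136.80 ≈ 72.0 mL/min
CrCl ≈ 72 mL/min → bracket 50–74 mL/min.
60% of 100 mg = 60 mg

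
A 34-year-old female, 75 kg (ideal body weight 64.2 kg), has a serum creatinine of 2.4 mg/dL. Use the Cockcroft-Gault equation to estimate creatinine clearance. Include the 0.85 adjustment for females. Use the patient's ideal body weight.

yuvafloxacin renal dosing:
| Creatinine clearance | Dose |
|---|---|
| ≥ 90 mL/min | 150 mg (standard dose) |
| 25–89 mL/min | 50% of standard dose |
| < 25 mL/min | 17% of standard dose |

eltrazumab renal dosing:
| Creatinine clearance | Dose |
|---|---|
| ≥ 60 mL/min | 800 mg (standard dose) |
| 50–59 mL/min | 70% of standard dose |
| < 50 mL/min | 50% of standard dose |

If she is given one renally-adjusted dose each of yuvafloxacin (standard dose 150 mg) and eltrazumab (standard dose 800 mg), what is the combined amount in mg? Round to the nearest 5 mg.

475 mg

CrCl = (140 − 34) × 64.2 / (72 × 2.4) × 0.85 = 6805.2 / 172.80 × 0.85 ≈ 33.5 mL/min
CrCl ≈ 33 mL/min.
yuvafloxacin: 25–89 mL/min → 50% of 150 mg = 75 mg.
eltrazumab: < 50 mL/min → 50% of 800 mg = 400 mg.
Total = 75 + 400 = 475 mg.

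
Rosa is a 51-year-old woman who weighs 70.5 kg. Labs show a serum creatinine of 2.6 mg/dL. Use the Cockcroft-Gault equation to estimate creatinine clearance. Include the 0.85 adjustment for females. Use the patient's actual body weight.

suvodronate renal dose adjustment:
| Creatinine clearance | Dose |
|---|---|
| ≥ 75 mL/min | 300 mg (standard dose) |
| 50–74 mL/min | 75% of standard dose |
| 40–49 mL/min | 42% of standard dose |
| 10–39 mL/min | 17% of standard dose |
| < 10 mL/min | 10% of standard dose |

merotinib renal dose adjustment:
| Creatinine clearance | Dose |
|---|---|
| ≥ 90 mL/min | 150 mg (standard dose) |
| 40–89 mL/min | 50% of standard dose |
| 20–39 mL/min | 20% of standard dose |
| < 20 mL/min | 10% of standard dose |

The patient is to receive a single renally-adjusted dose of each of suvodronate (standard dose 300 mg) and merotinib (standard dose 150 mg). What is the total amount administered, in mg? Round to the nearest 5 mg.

80 mg

CrCl = (140 − 51) × 70.5 / (72 × 2.6) × 0.85 = 6274.5 / 187.20 × 0.85 ≈ 28.5 mL/min
CrCl ≈ 28 mL/min.
suvodronate: 10–39 mL/min → 17% of 300 mg = 51 mg.
merotinib: 20–39 mL/min → 20% of 150 mg = 30 mg.
Total = 51 + 30 = 81 mg.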